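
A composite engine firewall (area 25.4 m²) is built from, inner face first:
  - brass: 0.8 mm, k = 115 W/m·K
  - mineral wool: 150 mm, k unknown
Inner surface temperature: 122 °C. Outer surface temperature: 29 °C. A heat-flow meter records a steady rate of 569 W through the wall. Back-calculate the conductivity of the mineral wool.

Series thermal resistances:
R_brass = L/(kA) = 0.0008/(115×25.4) = 2.739×10^-7 K/W
Sum of known resistances R_other = 2.739×10^-7 K/W
Total R = ΔT/Q = 93/569 = 0.1634 K/W
R_mineral wool = R_total − R_other = 0.1634 K/W
k = L/(R·A) = 0.15/(0.1634×25.4)

k ≈ 0.0361 W/(m·K)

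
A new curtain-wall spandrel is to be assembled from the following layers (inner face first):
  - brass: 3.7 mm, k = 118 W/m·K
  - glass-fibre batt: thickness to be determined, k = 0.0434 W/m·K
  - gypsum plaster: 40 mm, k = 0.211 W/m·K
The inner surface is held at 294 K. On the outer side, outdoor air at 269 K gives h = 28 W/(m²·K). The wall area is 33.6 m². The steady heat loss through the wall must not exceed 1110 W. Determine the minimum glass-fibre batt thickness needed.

Using the resistance-network approach (series):
R_brass = L/(kA) = 0.0037/(118×33.6) = 9.332×10^-7 K/W
R_gypsum plaster = L/(kA) = 0.04/(0.211×33.6) = 0.005642 K/W
R_outer film = 1/(h_o·A) = 1/(28×33.6) = 0.001063 K/W
Sum of the known resistances R_other = 0.006706 K/W
Required total resistance R_tot = ΔT/Q_allow = 25/1110 = 0.02252 K/W
R_glass-fibre batt = R_tot − R_other = 0.01582 K/W
L = R·k·A = 0.01582×0.0434×33.6

L ≈ 23.1 mm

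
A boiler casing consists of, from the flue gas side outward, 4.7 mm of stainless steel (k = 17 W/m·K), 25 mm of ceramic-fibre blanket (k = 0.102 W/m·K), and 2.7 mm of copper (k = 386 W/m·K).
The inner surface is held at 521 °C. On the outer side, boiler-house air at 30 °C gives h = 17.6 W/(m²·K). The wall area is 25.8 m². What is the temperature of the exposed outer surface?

Using the resistance-network approach (series):
R_stainless steel = L/(kA) = 0.0047/(17×25.8) = 1.072×10^-5 K/W
R_ceramic-fibre blanket = L/(kA) = 0.025/(0.102×25.8) = 0.0095 K/W
R_copper = L/(kA) = 0.0027/(386×25.8) = 2.711×10^-7 K/W
R_outer film = 1/(h_o·A) = 1/(17.6×25.8) = 0.002202 K/W
R_total = 0.01171 K/W;  Q = ΔT/R_total = 491/0.01171 = 41920 W
T_interface = T_inner − Q·ΣR(inner→interface) = 521 − 41900×0.009511

T ≈ 122 °C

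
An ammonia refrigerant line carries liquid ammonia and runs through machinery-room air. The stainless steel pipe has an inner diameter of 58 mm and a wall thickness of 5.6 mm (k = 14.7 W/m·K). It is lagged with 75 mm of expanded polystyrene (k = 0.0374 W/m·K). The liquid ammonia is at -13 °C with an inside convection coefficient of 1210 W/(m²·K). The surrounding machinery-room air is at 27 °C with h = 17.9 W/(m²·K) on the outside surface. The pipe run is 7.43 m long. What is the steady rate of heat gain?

Cylindrical conduction, so R = ln(r₂/r₁)/(2πkL) per layer, in series:
R_inner film = 1/(h_i·2πr₁L) = 1/(1210×2π×0.029×7.43) = 6.104×10^-4 K/W
R_stainless steel pipe wall = ln(34.6/29)/(2π×14.7×7.43) = 2.573×10^-4 K/W
R_expanded polystyrene = ln(109.6/34.6)/(2π×0.0374×7.43) = 0.6604 K/W
R_outer film = 1/(h_o·2πr_oL) = 1/(17.9×2π×0.1096×7.43) = 0.01092 K/W
R_total = 0.6721 K/W
Q = ΔT/R_total = 40/0.6721

Q ≈ 59.5 W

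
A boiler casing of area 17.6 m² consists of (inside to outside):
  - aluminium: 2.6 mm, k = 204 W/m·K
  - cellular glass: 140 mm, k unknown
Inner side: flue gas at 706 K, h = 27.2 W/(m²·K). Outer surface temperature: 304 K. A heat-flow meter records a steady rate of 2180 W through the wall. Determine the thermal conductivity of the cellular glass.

Using the resistance-network approach (series):
R_inner film = 1/(h_i·A) = 1/(27.2×17.6) = 0.002089 K/W
R_aluminium = L/(kA) = 0.0026/(204×17.6) = 7.242×10^-7 K/W
Sum of known resistances R_other = 0.00209 K/W
Total R = ΔT/Q = 402/2180 = 0.1844 K/W
R_cellular glass = R_total − R_other = 0.1823 K/W
k = L/(R·A) = 0.14/(0.1823×17.6)

k ≈ 0.0436 W/(m·K)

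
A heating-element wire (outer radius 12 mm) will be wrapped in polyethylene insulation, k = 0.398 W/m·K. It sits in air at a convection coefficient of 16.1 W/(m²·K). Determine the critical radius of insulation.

r_cr ≈ 24.7 mm

For a cylinder r_cr = k/h = 0.398/16.1
r_cr = 24.7 mm; since the bare radius (12 mm) is below r_cr, adding a thin layer of insulation will *increase* heat loss.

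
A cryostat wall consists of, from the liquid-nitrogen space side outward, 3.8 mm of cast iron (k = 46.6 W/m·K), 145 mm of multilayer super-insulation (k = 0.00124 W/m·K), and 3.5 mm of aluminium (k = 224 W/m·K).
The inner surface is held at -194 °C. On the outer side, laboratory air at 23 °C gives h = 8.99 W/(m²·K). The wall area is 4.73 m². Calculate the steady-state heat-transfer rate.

Treating each layer as a thermal resistance in series:
R_cast iron = L/(kA) = 0.0038/(46.6×4.73) = 1.724×10^-5 K/W
R_multilayer super-insulation = L/(kA) = 0.145/(0.00124×4.73) = 24.72 K/W
R_aluminium = L/(kA) = 0.0035/(224×4.73) = 3.303×10^-6 K/W
R_outer film = 1/(h_o·A) = 1/(8.99×4.73) = 0.02352 K/W
R_total = 24.75 K/W
Q = ΔT / R_total = 217 / 24.75

Q ≈ 8.77 W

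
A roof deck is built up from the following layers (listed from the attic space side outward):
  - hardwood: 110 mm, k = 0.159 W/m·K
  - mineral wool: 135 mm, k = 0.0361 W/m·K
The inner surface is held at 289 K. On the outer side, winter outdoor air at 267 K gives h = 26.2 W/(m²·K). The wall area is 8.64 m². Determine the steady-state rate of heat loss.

Q ≈ 42.5 W

Using the resistance-network approach (series):
R_hardwood = L/(kA) = 0.11/(0.159×8.64) = 0.08007 K/W
R_mineral wool = L/(kA) = 0.135/(0.0361×8.64) = 0.4328 K/W
R_outer film = 1/(h_o·A) = 1/(26.2×8.64) = 0.004418 K/W
R_total = 0.5173 K/W
Q = ΔT / R_total = 22 / 0.5173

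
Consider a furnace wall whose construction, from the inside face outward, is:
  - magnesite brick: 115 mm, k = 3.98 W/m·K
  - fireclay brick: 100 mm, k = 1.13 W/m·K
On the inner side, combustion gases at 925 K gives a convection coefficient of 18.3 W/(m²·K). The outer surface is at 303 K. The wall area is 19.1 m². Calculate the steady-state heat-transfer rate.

Q ≈ 69100 W

Series thermal resistances:
R_inner film = 1/(h_i·A) = 1/(18.3×19.1) = 0.002861 K/W
R_magnesite brick = L/(kA) = 0.115/(3.98×19.1) = 0.001513 K/W
R_fireclay brick = L/(kA) = 0.1/(1.13×19.1) = 0.004633 K/W
R_total = 0.009007 K/W
Q = ΔT / R_total = 622 / 0.009007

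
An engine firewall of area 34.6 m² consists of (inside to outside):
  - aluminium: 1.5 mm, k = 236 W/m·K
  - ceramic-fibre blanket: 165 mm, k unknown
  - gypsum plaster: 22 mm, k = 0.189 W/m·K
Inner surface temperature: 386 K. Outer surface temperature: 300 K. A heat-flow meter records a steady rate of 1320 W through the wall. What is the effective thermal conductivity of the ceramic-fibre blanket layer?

k ≈ 0.0772 W/(m·K)

Thermal resistances in series:
R_aluminium = L/(kA) = 0.0015/(236×34.6) = 1.837×10^-7 K/W
R_gypsum plaster = L/(kA) = 0.022/(0.189×34.6) = 0.003364 K/W
Sum of known resistances R_other = 0.003364 K/W
Total R = ΔT/Q = 86/1320 = 0.06515 K/W
R_ceramic-fibre blanket = R_total − R_other = 0.06179 K/W
k = L/(R·A) = 0.165/(0.06179×34.6)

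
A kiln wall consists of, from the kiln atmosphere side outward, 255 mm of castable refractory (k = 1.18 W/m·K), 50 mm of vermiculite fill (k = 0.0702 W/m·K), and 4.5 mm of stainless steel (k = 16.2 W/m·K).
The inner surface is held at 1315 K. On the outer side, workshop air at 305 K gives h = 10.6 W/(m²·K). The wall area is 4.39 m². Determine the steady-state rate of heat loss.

Q ≈ 4330 W

Using the resistance-network approach (series):
R_castable refractory = L/(kA) = 0.255/(1.18×4.39) = 0.04923 K/W
R_vermiculite fill = L/(kA) = 0.05/(0.0702×4.39) = 0.1622 K/W
R_stainless steel = L/(kA) = 0.0045/(16.2×4.39) = 6.328×10^-5 K/W
R_outer film = 1/(h_o·A) = 1/(10.6×4.39) = 0.02149 K/W
R_total = 0.233 K/W
Q = ΔT / R_total = 1010 / 0.233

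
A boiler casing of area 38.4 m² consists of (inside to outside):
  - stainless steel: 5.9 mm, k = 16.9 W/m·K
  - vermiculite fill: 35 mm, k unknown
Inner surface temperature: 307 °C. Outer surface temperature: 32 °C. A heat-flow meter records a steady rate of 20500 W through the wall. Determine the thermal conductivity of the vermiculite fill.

k ≈ 0.068 W/(m·K)

Series thermal resistances:
R_stainless steel = L/(kA) = 0.0059/(16.9×38.4) = 9.091×10^-6 K/W
Sum of known resistances R_other = 9.091×10^-6 K/W
Total R = ΔT/Q = 275/20500 = 0.01341 K/W
R_vermiculite fill = R_total − R_other = 0.01341 K/W
k = L/(R·A) = 0.035/(0.01341×38.4)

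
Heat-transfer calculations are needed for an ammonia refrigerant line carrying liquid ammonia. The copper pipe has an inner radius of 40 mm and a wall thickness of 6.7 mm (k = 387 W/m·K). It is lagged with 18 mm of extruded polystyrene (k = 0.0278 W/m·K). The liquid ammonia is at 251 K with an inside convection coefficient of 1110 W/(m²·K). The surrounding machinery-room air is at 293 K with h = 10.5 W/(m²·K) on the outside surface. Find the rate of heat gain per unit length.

q′ ≈ 20 W/m

Treating each annulus and film as a series resistance:
R_inner film = 1/(h_i·2πr₁L) = 1/(1110×2π×0.04×1) = 0.003585 K/W
R_copper pipe wall = ln(46.7/40)/(2π×387×1) = 6.369×10^-5 K/W
R_extruded polystyrene = ln(64.7/46.7)/(2π×0.0278×1) = 1.866 K/W
R_outer film = 1/(h_o·2πr_oL) = 1/(10.5×2π×0.0647×1) = 0.2343 K/W
R_total = 2.104 K/W
Q = ΔT/R_total = 42/2.104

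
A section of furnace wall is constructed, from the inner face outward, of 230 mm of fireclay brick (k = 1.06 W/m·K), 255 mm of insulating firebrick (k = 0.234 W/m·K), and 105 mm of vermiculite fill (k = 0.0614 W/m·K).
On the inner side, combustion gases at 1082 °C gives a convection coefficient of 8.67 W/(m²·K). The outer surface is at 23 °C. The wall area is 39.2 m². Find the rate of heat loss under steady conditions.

Q ≈ 13300 W

Thermal resistances in series:
R_inner film = 1/(h_i·A) = 1/(8.67×39.2) = 0.002942 K/W
R_fireclay brick = L/(kA) = 0.23/(1.06×39.2) = 0.005535 K/W
R_insulating firebrick = L/(kA) = 0.255/(0.234×39.2) = 0.0278 K/W
R_vermiculite fill = L/(kA) = 0.105/(0.0614×39.2) = 0.04362 K/W
R_total = 0.0799 K/W
Q = ΔT / R_total = 1059 / 0.0799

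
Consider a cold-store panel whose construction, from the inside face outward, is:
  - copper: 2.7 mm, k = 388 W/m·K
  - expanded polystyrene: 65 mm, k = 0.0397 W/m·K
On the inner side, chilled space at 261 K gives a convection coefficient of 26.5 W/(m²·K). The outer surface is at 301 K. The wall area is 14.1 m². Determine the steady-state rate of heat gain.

Q ≈ 337 W

Series thermal resistances:
R_inner film = 1/(h_i·A) = 1/(26.5×14.1) = 0.002676 K/W
R_copper = L/(kA) = 0.0027/(388×14.1) = 4.935×10^-7 K/W
R_expanded polystyrene = L/(kA) = 0.065/(0.0397×14.1) = 0.1161 K/W
R_total = 0.1188 K/W
Q = ΔT / R_total = 40 / 0.1188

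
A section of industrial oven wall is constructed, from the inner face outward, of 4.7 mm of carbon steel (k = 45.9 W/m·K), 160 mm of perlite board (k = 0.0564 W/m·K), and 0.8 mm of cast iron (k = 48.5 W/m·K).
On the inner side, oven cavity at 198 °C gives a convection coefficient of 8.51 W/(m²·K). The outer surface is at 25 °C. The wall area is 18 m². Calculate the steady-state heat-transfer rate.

Q ≈ 1050 W

Thermal resistances in series:
R_inner film = 1/(h_i·A) = 1/(8.51×18) = 0.006528 K/W
R_carbon steel = L/(kA) = 0.0047/(45.9×18) = 5.689×10^-6 K/W
R_perlite board = L/(kA) = 0.16/(0.0564×18) = 0.1576 K/W
R_cast iron = L/(kA) = 0.0008/(48.5×18) = 9.164×10^-7 K/W
R_total = 0.1641 K/W
Q = ΔT / R_total = 173 / 0.1641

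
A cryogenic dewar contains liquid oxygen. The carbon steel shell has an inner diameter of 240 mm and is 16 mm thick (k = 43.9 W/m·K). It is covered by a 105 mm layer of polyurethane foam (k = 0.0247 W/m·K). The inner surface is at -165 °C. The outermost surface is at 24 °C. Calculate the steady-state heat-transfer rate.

Spherical conduction: R = (1/r_in − 1/r_out)/(4πk) per layer; series-sum.
R_carbon steel shell = (1/0.12 − 1/0.136)/(4π×43.9) = 0.001777 K/W
R_polyurethane foam = (1/0.136 − 1/0.241)/(4π×0.0247) = 10.32 K/W
R_total = 10.32 K/W
Q = ΔT/R_total = 189/10.32

Q ≈ 18.3 W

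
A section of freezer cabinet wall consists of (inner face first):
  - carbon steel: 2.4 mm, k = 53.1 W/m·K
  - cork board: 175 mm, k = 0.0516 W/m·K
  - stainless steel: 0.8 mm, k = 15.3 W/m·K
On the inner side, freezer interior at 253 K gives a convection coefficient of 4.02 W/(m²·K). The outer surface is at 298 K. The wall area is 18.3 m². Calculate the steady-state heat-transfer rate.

Thermal resistances in series:
R_inner film = 1/(h_i·A) = 1/(4.02×18.3) = 0.01359 K/W
R_carbon steel = L/(kA) = 0.0024/(53.1×18.3) = 2.47×10^-6 K/W
R_cork board = L/(kA) = 0.175/(0.0516×18.3) = 0.1853 K/W
R_stainless steel = L/(kA) = 0.0008/(15.3×18.3) = 2.857×10^-6 K/W
R_total = 0.1989 K/W
Q = ΔT / R_total = 45 / 0.1989

Q ≈ 226 W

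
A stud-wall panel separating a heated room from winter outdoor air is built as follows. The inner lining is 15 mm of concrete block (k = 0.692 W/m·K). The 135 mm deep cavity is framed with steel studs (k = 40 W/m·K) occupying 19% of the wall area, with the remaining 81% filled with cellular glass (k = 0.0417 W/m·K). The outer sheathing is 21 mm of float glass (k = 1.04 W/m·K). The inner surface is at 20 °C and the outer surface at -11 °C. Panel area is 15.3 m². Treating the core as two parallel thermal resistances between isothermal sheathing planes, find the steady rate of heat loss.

Q ≈ 7960 W

Sheathing layers in series; stud and cavity paths in parallel between them.
R_inner = 0.015/(0.692×15.3) = 0.001417 K/W
R_stud  = 0.135/(40×0.19×15.3) = 0.001161 K/W
R_cav   = 0.135/(0.0417×0.81×15.3) = 0.2612 K/W
1/R_core = 1/R_stud + 1/R_cav → R_core = 0.001156 K/W
R_outer = 0.021/(1.04×15.3) = 0.00132 K/W
R_total = 0.003892 K/W
Q = ΔT/R_total = 31/0.003892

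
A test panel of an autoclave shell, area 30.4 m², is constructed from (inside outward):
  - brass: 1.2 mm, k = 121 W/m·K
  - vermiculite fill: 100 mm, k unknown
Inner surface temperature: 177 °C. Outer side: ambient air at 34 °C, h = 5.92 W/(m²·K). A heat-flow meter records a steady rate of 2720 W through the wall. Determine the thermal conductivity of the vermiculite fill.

Treating each layer as a thermal resistance in series:
R_brass = L/(kA) = 0.0012/(121×30.4) = 3.262×10^-7 K/W
R_outer film = 1/(h_o·A) = 1/(5.92×30.4) = 0.005557 K/W
Sum of known resistances R_other = 0.005557 K/W
Total R = ΔT/Q = 143/2720 = 0.05257 K/W
R_vermiculite fill = R_total − R_other = 0.04702 K/W
k = L/(R·A) = 0.1/(0.04702×30.4)

k ≈ 0.07 W/(m·K)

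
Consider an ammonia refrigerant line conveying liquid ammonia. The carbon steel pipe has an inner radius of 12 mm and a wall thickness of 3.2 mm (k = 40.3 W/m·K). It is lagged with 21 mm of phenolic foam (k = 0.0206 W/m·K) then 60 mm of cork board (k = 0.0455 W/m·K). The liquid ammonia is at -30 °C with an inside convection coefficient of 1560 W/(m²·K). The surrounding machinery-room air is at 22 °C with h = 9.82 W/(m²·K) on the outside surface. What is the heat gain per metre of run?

Per-layer cylindrical resistances, series-summed:
R_inner film = 1/(h_i·2πr₁L) = 1/(1560×2π×0.012×1) = 0.008502 K/W
R_carbon steel pipe wall = ln(15.2/12)/(2π×40.3×1) = 9.336×10^-4 K/W
R_phenolic foam = ln(36.2/15.2)/(2π×0.0206×1) = 6.704 K/W
R_cork board = ln(96.2/36.2)/(2π×0.0455×1) = 3.419 K/W
R_outer film = 1/(h_o·2πr_oL) = 1/(9.82×2π×0.0962×1) = 0.1685 K/W
R_total = 10.3 K/W
Q = ΔT/R_total = 52/10.3

q′ ≈ 5.05 W/m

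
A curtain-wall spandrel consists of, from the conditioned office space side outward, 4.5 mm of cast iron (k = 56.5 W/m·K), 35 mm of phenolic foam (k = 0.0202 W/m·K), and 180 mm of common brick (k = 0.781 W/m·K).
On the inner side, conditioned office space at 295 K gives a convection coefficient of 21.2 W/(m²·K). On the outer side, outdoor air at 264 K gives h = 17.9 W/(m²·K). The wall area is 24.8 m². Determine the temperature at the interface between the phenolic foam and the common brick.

Using the resistance-network approach (series):
R_inner film = 1/(h_i·A) = 1/(21.2×24.8) = 0.001902 K/W
R_cast iron = L/(kA) = 0.0045/(56.5×24.8) = 3.212×10^-6 K/W
R_phenolic foam = L/(kA) = 0.035/(0.0202×24.8) = 0.06987 K/W
R_common brick = L/(kA) = 0.18/(0.781×24.8) = 0.009293 K/W
R_outer film = 1/(h_o·A) = 1/(17.9×24.8) = 0.002253 K/W
R_total = 0.08332 K/W;  Q = ΔT/R_total = 31/0.08332 = 372.1 W
T_interface = T_inner − Q·ΣR(inner→interface) = 295 − 372×0.07177

T ≈ 268 K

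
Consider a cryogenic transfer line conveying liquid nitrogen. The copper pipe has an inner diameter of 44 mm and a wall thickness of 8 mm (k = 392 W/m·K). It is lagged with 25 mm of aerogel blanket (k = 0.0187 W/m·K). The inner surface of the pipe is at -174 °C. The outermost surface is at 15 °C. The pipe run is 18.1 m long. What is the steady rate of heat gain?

Per-layer cylindrical resistances, series-summed:
R_copper pipe wall = ln(30/22)/(2π×392×18.1) = 6.957×10^-6 K/W
R_aerogel blanket = ln(55/30)/(2π×0.0187×18.1) = 0.285 K/W
R_total = 0.285 K/W
Q = ΔT/R_total = 189/0.285

Q ≈ 663 W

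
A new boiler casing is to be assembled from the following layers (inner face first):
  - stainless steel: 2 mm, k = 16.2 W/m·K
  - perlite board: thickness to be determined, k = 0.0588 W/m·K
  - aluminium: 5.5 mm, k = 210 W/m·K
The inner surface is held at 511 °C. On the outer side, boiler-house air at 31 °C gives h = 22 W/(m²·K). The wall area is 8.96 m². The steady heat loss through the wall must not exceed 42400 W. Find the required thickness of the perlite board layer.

Thermal resistances in series:
R_stainless steel = L/(kA) = 0.002/(16.2×8.96) = 1.378×10^-5 K/W
R_aluminium = L/(kA) = 0.0055/(210×8.96) = 2.923×10^-6 K/W
R_outer film = 1/(h_o·A) = 1/(22×8.96) = 0.005073 K/W
Sum of the known resistances R_other = 0.00509 K/W
Required total resistance R_tot = ΔT/Q_allow = 480/42400 = 0.01132 K/W
R_perlite board = R_tot − R_other = 0.006231 K/W
L = R·k·A = 0.006231×0.0588×8.96

L ≈ 3.28 mm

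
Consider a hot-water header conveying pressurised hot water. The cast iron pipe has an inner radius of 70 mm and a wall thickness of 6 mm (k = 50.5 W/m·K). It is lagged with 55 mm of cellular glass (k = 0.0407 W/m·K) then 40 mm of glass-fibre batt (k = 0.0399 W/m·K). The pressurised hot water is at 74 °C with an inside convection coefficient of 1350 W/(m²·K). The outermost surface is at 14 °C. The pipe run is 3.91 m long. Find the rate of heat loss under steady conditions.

Radial resistances (cylindrical: R_cond = ln(r_o/r_i)/(2πkL), R_conv = 1/(h·2πrL)):
R_inner film = 1/(h_i·2πr₁L) = 1/(1350×2π×0.07×3.91) = 4.307×10^-4 K/W
R_cast iron pipe wall = ln(76/70)/(2π×50.5×3.91) = 6.629×10^-5 K/W
R_cellular glass = ln(131/76)/(2π×0.0407×3.91) = 0.5445 K/W
R_glass-fibre batt = ln(171/131)/(2π×0.0399×3.91) = 0.2718 K/W
R_total = 0.8169 K/W
Q = ΔT/R_total = 60/0.8169

Q ≈ 73.5 W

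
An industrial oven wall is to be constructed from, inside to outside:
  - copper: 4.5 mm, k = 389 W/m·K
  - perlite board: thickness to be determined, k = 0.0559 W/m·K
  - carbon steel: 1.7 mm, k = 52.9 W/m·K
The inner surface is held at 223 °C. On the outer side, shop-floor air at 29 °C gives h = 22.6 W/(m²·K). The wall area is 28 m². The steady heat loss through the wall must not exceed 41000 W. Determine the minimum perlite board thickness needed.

Treating each layer as a thermal resistance in series:
R_copper = L/(kA) = 0.0045/(389×28) = 4.131×10^-7 K/W
R_carbon steel = L/(kA) = 0.0017/(52.9×28) = 1.148×10^-6 K/W
R_outer film = 1/(h_o·A) = 1/(22.6×28) = 0.00158 K/W
Sum of the known resistances R_other = 0.001582 K/W
Required total resistance R_tot = ΔT/Q_allow = 194/41000 = 0.004732 K/W
R_perlite board = R_tot − R_other = 0.00315 K/W
L = R·k·A = 0.00315×0.0559×28

L ≈ 4.93 mm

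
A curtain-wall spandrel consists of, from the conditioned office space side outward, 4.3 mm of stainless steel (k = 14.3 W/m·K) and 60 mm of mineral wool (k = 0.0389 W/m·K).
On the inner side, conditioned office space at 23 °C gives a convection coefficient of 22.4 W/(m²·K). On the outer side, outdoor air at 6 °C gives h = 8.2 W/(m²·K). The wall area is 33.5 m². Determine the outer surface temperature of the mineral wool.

T ≈ 7.21 °C

Treating each layer as a thermal resistance in series:
R_inner film = 1/(h_i·A) = 1/(22.4×33.5) = 0.001333 K/W
R_stainless steel = L/(kA) = 0.0043/(14.3×33.5) = 8.976×10^-6 K/W
R_mineral wool = L/(kA) = 0.06/(0.0389×33.5) = 0.04604 K/W
R_outer film = 1/(h_o·A) = 1/(8.2×33.5) = 0.00364 K/W
R_total = 0.05102 K/W;  Q = ΔT/R_total = 17/0.05102 = 333.2 W
T_interface = T_inner − Q·ΣR(inner→interface) = 23 − 333×0.04738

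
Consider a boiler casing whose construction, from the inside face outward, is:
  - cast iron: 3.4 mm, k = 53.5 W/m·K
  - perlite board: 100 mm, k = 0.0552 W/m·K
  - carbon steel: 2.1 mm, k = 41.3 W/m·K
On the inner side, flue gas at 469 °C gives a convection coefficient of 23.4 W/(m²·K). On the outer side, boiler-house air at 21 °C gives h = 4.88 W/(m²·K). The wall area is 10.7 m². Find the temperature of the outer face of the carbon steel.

Thermal resistances in series:
R_inner film = 1/(h_i·A) = 1/(23.4×10.7) = 0.003994 K/W
R_cast iron = L/(kA) = 0.0034/(53.5×10.7) = 5.939×10^-6 K/W
R_perlite board = L/(kA) = 0.1/(0.0552×10.7) = 0.1693 K/W
R_carbon steel = L/(kA) = 0.0021/(41.3×10.7) = 4.752×10^-6 K/W
R_outer film = 1/(h_o·A) = 1/(4.88×10.7) = 0.01915 K/W
R_total = 0.1925 K/W;  Q = ΔT/R_total = 448/0.1925 = 2328 W
T_interface = T_inner − Q·ΣR(inner→interface) = 469 − 2330×0.1733

T ≈ 65.6 °C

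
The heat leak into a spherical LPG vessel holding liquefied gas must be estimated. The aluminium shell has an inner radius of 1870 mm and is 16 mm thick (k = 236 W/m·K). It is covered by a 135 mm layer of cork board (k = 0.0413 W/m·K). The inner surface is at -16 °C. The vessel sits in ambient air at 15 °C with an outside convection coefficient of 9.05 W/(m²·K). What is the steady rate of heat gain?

Radial (spherical) resistances in series:
R_aluminium shell = (1/1.87 − 1/1.886)/(4π×236) = 1.53×10^-6 K/W
R_cork board = (1/1.886 − 1/2.021)/(4π×0.0413) = 0.06824 K/W
R_outer film = 1/(h·4πr_o²) = 1/(9.05×4π×2.021²) = 0.002153 K/W
R_total = 0.0704 K/W
Q = ΔT/R_total = 31/0.0704

Q ≈ 440 W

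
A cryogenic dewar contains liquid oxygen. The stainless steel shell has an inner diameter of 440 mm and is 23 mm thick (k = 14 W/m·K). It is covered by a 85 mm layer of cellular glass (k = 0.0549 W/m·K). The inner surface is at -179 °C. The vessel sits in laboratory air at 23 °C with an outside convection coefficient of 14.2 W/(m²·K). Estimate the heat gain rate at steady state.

Each spherical layer contributes R = (1/r_i − 1/r_o)/(4πk):
R_stainless steel shell = (1/0.22 − 1/0.243)/(4π×14) = 0.002445 K/W
R_cellular glass = (1/0.243 − 1/0.328)/(4π×0.0549) = 1.546 K/W
R_outer film = 1/(h·4πr_o²) = 1/(14.2×4π×0.328²) = 0.05209 K/W
R_total = 1.6 K/W
Q = ΔT/R_total = 202/1.6

Q ≈ 126 W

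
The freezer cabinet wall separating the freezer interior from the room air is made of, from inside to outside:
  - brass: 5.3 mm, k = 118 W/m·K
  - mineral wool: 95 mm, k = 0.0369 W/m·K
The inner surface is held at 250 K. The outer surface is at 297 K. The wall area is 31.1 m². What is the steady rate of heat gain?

Model the wall as resistances in series:
R_brass = L/(kA) = 0.0053/(118×31.1) = 1.444×10^-6 K/W
R_mineral wool = L/(kA) = 0.095/(0.0369×31.1) = 0.08278 K/W
R_total = 0.08278 K/W
Q = ΔT / R_total = 47 / 0.08278

Q ≈ 568 W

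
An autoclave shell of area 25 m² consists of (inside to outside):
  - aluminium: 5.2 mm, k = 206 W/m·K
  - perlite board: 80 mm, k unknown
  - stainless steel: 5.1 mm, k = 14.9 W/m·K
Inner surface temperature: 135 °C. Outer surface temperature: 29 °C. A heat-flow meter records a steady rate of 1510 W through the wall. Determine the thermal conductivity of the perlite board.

k ≈ 0.0456 W/(m·K)

Treating each layer as a thermal resistance in series:
R_aluminium = L/(kA) = 0.0052/(206×25) = 1.01×10^-6 K/W
R_stainless steel = L/(kA) = 0.0051/(14.9×25) = 1.369×10^-5 K/W
Sum of known resistances R_other = 1.47×10^-5 K/W
Total R = ΔT/Q = 106/1510 = 0.0702 K/W
R_perlite board = R_total − R_other = 0.07018 K/W
k = L/(R·A) = 0.08/(0.07018×25)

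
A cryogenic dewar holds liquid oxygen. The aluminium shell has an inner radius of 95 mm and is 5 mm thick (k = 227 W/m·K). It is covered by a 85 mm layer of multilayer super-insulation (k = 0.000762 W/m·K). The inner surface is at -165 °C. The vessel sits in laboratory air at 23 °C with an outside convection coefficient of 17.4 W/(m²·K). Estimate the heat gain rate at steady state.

Spherical conduction: R = (1/r_in − 1/r_out)/(4πk) per layer; series-sum.
R_aluminium shell = (1/0.095 − 1/0.1)/(4π×227) = 1.845×10^-4 K/W
R_multilayer super-insulation = (1/0.1 − 1/0.185)/(4π×0.000762) = 479.8 K/W
R_outer film = 1/(h·4πr_o²) = 1/(17.4×4π×0.185²) = 0.1336 K/W
R_total = 480 K/W
Q = ΔT/R_total = 188/480

Q ≈ 0.392 W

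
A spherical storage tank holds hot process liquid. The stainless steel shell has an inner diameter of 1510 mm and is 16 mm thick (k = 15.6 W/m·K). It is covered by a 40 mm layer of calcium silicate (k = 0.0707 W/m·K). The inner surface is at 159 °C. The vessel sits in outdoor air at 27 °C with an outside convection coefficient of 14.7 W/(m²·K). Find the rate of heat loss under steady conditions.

Spherical conduction: R = (1/r_in − 1/r_out)/(4πk) per layer; series-sum.
R_stainless steel shell = (1/0.755 − 1/0.771)/(4π×15.6) = 1.402×10^-4 K/W
R_calcium silicate = (1/0.771 − 1/0.811)/(4π×0.0707) = 0.072 K/W
R_outer film = 1/(h·4πr_o²) = 1/(14.7×4π×0.811²) = 0.008231 K/W
R_total = 0.08037 K/W
Q = ΔT/R_total = 132/0.08037

Q ≈ 1640 W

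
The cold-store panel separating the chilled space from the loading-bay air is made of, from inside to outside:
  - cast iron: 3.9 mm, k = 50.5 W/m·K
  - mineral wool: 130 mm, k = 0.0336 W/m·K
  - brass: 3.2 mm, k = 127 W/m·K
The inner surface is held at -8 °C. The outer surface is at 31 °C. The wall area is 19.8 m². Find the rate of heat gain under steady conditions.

Q ≈ 200 W

Model the wall as resistances in series:
R_cast iron = L/(kA) = 0.0039/(50.5×19.8) = 3.9×10^-6 K/W
R_mineral wool = L/(kA) = 0.13/(0.0336×19.8) = 0.1954 K/W
R_brass = L/(kA) = 0.0032/(127×19.8) = 1.273×10^-6 K/W
R_total = 0.1954 K/W
Q = ΔT / R_total = 39 / 0.1954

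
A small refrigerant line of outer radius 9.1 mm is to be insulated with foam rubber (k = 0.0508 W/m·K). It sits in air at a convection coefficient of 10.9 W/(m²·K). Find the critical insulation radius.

For a cylinder r_cr = k/h = 0.0508/10.9
r_cr = 4.66 mm; since the bare radius (9.1 mm) is above r_cr, any added insulation will reduce heat loss.

r_cr ≈ 4.66 mm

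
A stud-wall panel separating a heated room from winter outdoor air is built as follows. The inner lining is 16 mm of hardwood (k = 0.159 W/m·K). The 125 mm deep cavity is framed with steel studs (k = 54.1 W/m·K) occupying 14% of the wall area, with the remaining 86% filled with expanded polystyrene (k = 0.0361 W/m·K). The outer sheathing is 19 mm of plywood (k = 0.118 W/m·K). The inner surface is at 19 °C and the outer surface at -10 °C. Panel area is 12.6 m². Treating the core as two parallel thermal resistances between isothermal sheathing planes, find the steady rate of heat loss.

Sheathing layers in series; stud and cavity paths in parallel between them.
R_inner = 0.016/(0.159×12.6) = 0.007986 K/W
R_stud  = 0.125/(54.1×0.14×12.6) = 0.00131 K/W
R_cav   = 0.125/(0.0361×0.86×12.6) = 0.3195 K/W
1/R_core = 1/R_stud + 1/R_cav → R_core = 0.001304 K/W
R_outer = 0.019/(0.118×12.6) = 0.01278 K/W
R_total = 0.02207 K/W
Q = ΔT/R_total = 29/0.02207

Q ≈ 1310 W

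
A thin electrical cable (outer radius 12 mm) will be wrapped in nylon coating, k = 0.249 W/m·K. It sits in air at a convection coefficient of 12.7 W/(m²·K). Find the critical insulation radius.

For a cylinder r_cr = k/h = 0.249/12.7
r_cr = 19.6 mm; since the bare radius (12 mm) is below r_cr, adding a thin layer of insulation will *increase* heat loss.

r_cr ≈ 19.6 mm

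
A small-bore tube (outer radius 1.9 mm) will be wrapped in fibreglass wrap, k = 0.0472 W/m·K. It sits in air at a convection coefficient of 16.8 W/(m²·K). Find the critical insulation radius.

For a cylinder r_cr = k/h = 0.0472/16.8
r_cr = 2.81 mm; since the bare radius (1.9 mm) is below r_cr, adding a thin layer of insulation will *increase* heat loss.

r_cr ≈ 2.81 mm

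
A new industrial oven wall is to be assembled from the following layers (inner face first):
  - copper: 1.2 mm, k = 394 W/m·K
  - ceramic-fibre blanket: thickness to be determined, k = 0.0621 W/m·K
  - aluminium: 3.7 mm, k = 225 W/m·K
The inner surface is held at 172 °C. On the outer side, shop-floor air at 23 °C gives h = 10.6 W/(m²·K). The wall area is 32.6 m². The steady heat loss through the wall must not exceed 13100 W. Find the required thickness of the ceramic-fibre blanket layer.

Series thermal resistances:
R_copper = L/(kA) = 0.0012/(394×32.6) = 9.343×10^-8 K/W
R_aluminium = L/(kA) = 0.0037/(225×32.6) = 5.044×10^-7 K/W
R_outer film = 1/(h_o·A) = 1/(10.6×32.6) = 0.002894 K/W
Sum of the known resistances R_other = 0.002894 K/W
Required total resistance R_tot = ΔT/Q_allow = 149/13100 = 0.01137 K/W
R_ceramic-fibre blanket = R_tot − R_other = 0.00848 K/W
L = R·k·A = 0.00848×0.0621×32.6

L ≈ 17.2 mm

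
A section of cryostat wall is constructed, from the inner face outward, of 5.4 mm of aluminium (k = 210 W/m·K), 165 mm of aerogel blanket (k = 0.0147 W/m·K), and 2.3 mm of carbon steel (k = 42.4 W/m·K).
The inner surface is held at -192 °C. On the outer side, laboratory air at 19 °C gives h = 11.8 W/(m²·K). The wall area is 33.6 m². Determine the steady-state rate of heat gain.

Model the wall as resistances in series:
R_aluminium = L/(kA) = 0.0054/(210×33.6) = 7.653×10^-7 K/W
R_aerogel blanket = L/(kA) = 0.165/(0.0147×33.6) = 0.3341 K/W
R_carbon steel = L/(kA) = 0.0023/(42.4×33.6) = 1.614×10^-6 K/W
R_outer film = 1/(h_o·A) = 1/(11.8×33.6) = 0.002522 K/W
R_total = 0.3366 K/W
Q = ΔT / R_total = 211 / 0.3366

Q ≈ 627 W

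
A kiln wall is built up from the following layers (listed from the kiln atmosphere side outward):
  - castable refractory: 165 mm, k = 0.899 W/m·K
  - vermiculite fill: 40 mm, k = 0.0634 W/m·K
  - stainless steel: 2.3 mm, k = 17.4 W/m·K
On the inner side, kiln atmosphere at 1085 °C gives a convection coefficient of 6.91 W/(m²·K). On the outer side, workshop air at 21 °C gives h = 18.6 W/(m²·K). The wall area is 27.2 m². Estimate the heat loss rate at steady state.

Using the resistance-network approach (series):
R_inner film = 1/(h_i·A) = 1/(6.91×27.2) = 0.005321 K/W
R_castable refractory = L/(kA) = 0.165/(0.899×27.2) = 0.006748 K/W
R_vermiculite fill = L/(kA) = 0.04/(0.0634×27.2) = 0.0232 K/W
R_stainless steel = L/(kA) = 0.0023/(17.4×27.2) = 4.86×10^-6 K/W
R_outer film = 1/(h_o·A) = 1/(18.6×27.2) = 0.001977 K/W
R_total = 0.03725 K/W
Q = ΔT / R_total = 1064 / 0.03725

Q ≈ 28600 W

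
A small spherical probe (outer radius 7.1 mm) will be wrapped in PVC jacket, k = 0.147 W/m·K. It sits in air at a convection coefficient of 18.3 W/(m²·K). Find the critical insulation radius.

r_cr ≈ 16.1 mm

For a sphere r_cr = 2k/h = 2×0.147/18.3
r_cr = 16.1 mm; since the bare radius (7.1 mm) is below r_cr, adding a thin layer of insulation will *increase* heat loss.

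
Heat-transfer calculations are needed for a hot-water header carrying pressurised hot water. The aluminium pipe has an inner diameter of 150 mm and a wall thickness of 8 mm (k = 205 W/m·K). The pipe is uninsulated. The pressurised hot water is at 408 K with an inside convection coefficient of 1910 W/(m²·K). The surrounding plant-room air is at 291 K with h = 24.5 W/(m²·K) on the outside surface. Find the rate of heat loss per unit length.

q′ ≈ 1470 W/m

Per-layer cylindrical resistances, series-summed:
R_inner film = 1/(h_i·2πr₁L) = 1/(1910×2π×0.075×1) = 0.001111 K/W
R_aluminium pipe wall = ln(83/75)/(2π×205×1) = 7.869×10^-5 K/W
R_outer film = 1/(h_o·2πr_oL) = 1/(24.5×2π×0.083×1) = 0.07827 K/W
R_total = 0.07946 K/W
Q = ΔT/R_total = 117/0.07946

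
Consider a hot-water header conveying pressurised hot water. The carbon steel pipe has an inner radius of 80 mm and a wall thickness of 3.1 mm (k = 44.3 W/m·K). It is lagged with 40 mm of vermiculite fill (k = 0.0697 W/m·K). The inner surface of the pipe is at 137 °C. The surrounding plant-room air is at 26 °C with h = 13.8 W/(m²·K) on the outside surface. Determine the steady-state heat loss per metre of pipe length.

Radial resistances (cylindrical: R_cond = ln(r_o/r_i)/(2πkL), R_conv = 1/(h·2πrL)):
R_carbon steel pipe wall = ln(83.1/80)/(2π×44.3×1) = 1.366×10^-4 K/W
R_vermiculite fill = ln(123.1/83.1)/(2π×0.0697×1) = 0.8973 K/W
R_outer film = 1/(h_o·2πr_oL) = 1/(13.8×2π×0.1231×1) = 0.09369 K/W
R_total = 0.9911 K/W
Q = ΔT/R_total = 111/0.9911

q′ ≈ 112 W/m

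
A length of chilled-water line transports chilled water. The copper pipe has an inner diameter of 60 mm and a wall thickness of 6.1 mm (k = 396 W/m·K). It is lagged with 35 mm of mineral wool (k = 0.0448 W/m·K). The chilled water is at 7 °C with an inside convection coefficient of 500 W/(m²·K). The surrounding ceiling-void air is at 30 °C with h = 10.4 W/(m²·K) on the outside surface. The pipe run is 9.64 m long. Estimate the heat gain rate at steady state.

Q ≈ 84.2 W

Treating each annulus and film as a series resistance:
R_inner film = 1/(h_i·2πr₁L) = 1/(500×2π×0.03×9.64) = 0.001101 K/W
R_copper pipe wall = ln(36.1/30)/(2π×396×9.64) = 7.717×10^-6 K/W
R_mineral wool = ln(71.1/36.1)/(2π×0.0448×9.64) = 0.2498 K/W
R_outer film = 1/(h_o·2πr_oL) = 1/(10.4×2π×0.0711×9.64) = 0.02233 K/W
R_total = 0.2732 K/W
Q = ΔT/R_total = 23/0.2732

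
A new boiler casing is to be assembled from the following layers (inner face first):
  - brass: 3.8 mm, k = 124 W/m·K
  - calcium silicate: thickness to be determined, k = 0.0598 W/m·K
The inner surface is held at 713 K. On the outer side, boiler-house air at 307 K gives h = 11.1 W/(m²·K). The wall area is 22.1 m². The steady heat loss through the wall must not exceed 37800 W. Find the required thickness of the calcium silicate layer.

L ≈ 8.81 mm

Treating each layer as a thermal resistance in series:
R_brass = L/(kA) = 0.0038/(124×22.1) = 1.387×10^-6 K/W
R_outer film = 1/(h_o·A) = 1/(11.1×22.1) = 0.004076 K/W
Sum of the known resistances R_other = 0.004078 K/W
Required total resistance R_tot = ΔT/Q_allow = 406/37800 = 0.01074 K/W
R_calcium silicate = R_tot − R_other = 0.006663 K/W
L = R·k·A = 0.006663×0.0598×22.1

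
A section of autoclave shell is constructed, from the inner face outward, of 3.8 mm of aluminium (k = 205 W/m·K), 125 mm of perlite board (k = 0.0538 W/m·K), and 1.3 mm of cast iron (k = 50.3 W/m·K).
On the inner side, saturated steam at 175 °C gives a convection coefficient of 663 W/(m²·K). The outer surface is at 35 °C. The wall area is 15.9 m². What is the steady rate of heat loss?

Q ≈ 957 W

Using the resistance-network approach (series):
R_inner film = 1/(h_i·A) = 1/(663×15.9) = 9.486×10^-5 K/W
R_aluminium = L/(kA) = 0.0038/(205×15.9) = 1.166×10^-6 K/W
R_perlite board = L/(kA) = 0.125/(0.0538×15.9) = 0.1461 K/W
R_cast iron = L/(kA) = 0.0013/(50.3×15.9) = 1.625×10^-6 K/W
R_total = 0.1462 K/W
Q = ΔT / R_total = 140 / 0.1462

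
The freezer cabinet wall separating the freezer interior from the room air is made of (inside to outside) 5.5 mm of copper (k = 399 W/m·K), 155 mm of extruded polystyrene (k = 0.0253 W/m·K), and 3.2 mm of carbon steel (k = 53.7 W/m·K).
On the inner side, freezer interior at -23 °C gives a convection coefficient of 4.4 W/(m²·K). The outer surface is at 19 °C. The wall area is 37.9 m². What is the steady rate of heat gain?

Q ≈ 251 W

Series thermal resistances:
R_inner film = 1/(h_i·A) = 1/(4.4×37.9) = 0.005997 K/W
R_copper = L/(kA) = 0.0055/(399×37.9) = 3.637×10^-7 K/W
R_extruded polystyrene = L/(kA) = 0.155/(0.0253×37.9) = 0.1616 K/W
R_carbon steel = L/(kA) = 0.0032/(53.7×37.9) = 1.572×10^-6 K/W
R_total = 0.1676 K/W
Q = ΔT / R_total = 42 / 0.1676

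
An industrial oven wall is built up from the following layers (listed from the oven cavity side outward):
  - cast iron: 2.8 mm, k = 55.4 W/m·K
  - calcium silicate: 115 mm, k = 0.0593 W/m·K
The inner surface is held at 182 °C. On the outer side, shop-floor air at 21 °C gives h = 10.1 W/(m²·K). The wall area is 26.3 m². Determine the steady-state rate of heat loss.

Q ≈ 2080 W

Series thermal resistances:
R_cast iron = L/(kA) = 0.0028/(55.4×26.3) = 1.922×10^-6 K/W
R_calcium silicate = L/(kA) = 0.115/(0.0593×26.3) = 0.07374 K/W
R_outer film = 1/(h_o·A) = 1/(10.1×26.3) = 0.003765 K/W
R_total = 0.0775 K/W
Q = ΔT / R_total = 161 / 0.0775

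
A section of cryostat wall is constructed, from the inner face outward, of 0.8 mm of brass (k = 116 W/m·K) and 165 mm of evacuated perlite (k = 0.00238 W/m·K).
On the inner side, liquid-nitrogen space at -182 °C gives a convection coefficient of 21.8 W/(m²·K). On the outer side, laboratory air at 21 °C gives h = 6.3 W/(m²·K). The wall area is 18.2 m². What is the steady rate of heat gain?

Using the resistance-network approach (series):
R_inner film = 1/(h_i·A) = 1/(21.8×18.2) = 0.00252 K/W
R_brass = L/(kA) = 0.0008/(116×18.2) = 3.789×10^-7 K/W
R_evacuated perlite = L/(kA) = 0.165/(0.00238×18.2) = 3.809 K/W
R_outer film = 1/(h_o·A) = 1/(6.3×18.2) = 0.008721 K/W
R_total = 3.82 K/W
Q = ΔT / R_total = 203 / 3.82

Q ≈ 53.1 W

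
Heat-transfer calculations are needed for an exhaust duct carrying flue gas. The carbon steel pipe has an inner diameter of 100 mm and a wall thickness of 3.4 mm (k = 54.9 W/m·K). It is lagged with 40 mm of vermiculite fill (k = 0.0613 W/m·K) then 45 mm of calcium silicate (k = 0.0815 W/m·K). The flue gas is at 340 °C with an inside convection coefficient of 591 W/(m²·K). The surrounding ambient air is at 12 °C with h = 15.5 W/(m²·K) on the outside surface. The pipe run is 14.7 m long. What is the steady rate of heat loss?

Radial resistances (cylindrical: R_cond = ln(r_o/r_i)/(2πkL), R_conv = 1/(h·2πrL)):
R_inner film = 1/(h_i·2πr₁L) = 1/(591×2π×0.05×14.7) = 3.664×10^-4 K/W
R_carbon steel pipe wall = ln(53.4/50)/(2π×54.9×14.7) = 1.297×10^-5 K/W
R_vermiculite fill = ln(93.4/53.4)/(2π×0.0613×14.7) = 0.09875 K/W
R_calcium silicate = ln(138.4/93.4)/(2π×0.0815×14.7) = 0.05224 K/W
R_outer film = 1/(h_o·2πr_oL) = 1/(15.5×2π×0.1384×14.7) = 0.005047 K/W
R_total = 0.1564 K/W
Q = ΔT/R_total = 328/0.1564

Q ≈ 2100 W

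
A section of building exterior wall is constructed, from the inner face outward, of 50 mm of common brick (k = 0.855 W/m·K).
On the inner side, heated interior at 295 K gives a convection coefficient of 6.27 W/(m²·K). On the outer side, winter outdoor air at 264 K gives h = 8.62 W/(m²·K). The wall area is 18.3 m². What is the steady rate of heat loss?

Thermal resistances in series:
R_inner film = 1/(h_i·A) = 1/(6.27×18.3) = 0.008715 K/W
R_common brick = L/(kA) = 0.05/(0.855×18.3) = 0.003196 K/W
R_outer film = 1/(h_o·A) = 1/(8.62×18.3) = 0.006339 K/W
R_total = 0.01825 K/W
Q = ΔT / R_total = 31 / 0.01825

Q ≈ 1700 W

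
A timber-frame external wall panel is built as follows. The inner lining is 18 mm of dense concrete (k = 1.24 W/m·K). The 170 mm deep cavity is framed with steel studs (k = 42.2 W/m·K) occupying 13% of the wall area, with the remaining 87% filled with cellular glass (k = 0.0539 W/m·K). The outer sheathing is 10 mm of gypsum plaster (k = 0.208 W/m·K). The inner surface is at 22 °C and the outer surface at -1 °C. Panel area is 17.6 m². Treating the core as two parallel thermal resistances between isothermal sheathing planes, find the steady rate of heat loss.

Sheathing layers in series; stud and cavity paths in parallel between them.
R_inner = 0.018/(1.24×17.6) = 8.248×10^-4 K/W
R_stud  = 0.17/(42.2×0.13×17.6) = 0.001761 K/W
R_cav   = 0.17/(0.0539×0.87×17.6) = 0.206 K/W
1/R_core = 1/R_stud + 1/R_cav → R_core = 0.001746 K/W
R_outer = 0.01/(0.208×17.6) = 0.002732 K/W
R_total = 0.005302 K/W
Q = ΔT/R_total = 23/0.005302

Q ≈ 4340 W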